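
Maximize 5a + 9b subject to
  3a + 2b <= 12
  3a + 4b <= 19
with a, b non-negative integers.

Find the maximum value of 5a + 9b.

Relaxing integrality, the LP optimum is 42.75 at (a,b) = (0, 4.75), which is not an integer point.
(a,b)=(1,4): 3·1+2·4=11≤12, 3·1+4·4=19≤19, objective 41.
(a,b)=(2,3): 3·2+2·3=12≤12, 3·2+4·3=18≤19, objective 37.
(a,b)=(0,4): 3·0+2·4=8≤12, 3·0+4·4=16≤19, objective 36.
The best lattice point is (1,4), giving 41.

41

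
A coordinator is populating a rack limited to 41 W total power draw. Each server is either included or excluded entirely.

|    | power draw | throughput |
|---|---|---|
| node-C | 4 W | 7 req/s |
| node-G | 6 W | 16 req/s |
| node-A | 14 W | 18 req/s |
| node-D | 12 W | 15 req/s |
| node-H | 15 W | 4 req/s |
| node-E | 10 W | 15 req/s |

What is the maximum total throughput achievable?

Take node-C, node-G, node-A, and node-E: power draw 4 + 6 + 14 + 10 = 34 ≤ 41, throughput 7 + 16 + 18 + 15 = 56.
No feasible combination exceeds this.

56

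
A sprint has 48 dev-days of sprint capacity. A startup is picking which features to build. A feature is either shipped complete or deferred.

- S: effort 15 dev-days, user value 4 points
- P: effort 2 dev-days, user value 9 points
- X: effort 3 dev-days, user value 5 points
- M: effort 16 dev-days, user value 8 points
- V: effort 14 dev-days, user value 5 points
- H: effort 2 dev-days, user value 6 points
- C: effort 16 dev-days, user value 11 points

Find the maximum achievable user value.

This is a 0-1 knapsack instance.
Allowing fractional choices, the relaxed optimum would be about 42.2, but features are indivisible.
P + X + V + H + C: effort 2 + 3 + 14 + 2 + 16 = 37 ≤ 48, user value 9 + 5 + 5 + 6 + 11 = 36.
S + P + X + H + C: effort 15 + 2 + 3 + 2 + 16 = 38 ≤ 48, user value 4 + 9 + 5 + 6 + 11 = 35.
P + X + M + H + C: effort 2 + 3 + 16 + 2 + 16 = 39 ≤ 48, user value 9 + 5 + 8 + 6 + 11 = 39.
Best is P, X, M, H, and C with total user value 39.

39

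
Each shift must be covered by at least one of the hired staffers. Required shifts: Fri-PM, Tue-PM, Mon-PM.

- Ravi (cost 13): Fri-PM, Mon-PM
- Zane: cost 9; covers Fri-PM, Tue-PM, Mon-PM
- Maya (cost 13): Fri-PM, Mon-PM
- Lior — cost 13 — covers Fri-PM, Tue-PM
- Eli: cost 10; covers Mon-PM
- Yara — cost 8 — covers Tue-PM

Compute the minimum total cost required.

Zane alone covers Fri-PM, Tue-PM, Mon-PM — every shift.
Total cost: 9.
No cover costs less than 9.

9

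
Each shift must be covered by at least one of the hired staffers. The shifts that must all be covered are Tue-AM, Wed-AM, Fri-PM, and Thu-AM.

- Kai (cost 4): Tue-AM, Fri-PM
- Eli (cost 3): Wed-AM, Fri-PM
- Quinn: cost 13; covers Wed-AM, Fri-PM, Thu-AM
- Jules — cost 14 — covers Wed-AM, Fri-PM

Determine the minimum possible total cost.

The greedy cost-per-new-shift heuristic would pick Eli, Kai, and Quinn for 20, but a cheaper cover exists.
Choose Kai and Quinn: together they cover Tue-AM, Wed-AM, Fri-PM, Thu-AM — every shift.
Total cost: 4 + 13 = 17.
No cover costs less than 17.

17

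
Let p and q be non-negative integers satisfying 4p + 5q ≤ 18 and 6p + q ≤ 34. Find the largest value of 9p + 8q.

36

(p,q)=(4,0) is feasible, giving 36.
(p,q)=(3,1) is feasible, giving 35.
(p,q)=(3,0) is feasible, giving 27.
No feasible integer point exceeds 36.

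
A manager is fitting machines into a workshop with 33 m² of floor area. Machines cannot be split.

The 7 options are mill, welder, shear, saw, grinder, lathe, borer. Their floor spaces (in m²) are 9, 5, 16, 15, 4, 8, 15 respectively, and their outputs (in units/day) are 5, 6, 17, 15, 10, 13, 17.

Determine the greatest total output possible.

46

welder + grinder + lathe + borer: floor space 5 + 4 + 8 + 15 = 32 ≤ 33, output 6 + 10 + 13 + 17 = 46.
welder + saw + grinder + lathe: floor space 5 + 15 + 4 + 8 = 32 ≤ 33, output 6 + 15 + 10 + 13 = 44.
welder + shear + grinder + lathe: floor space 5 + 16 + 4 + 8 = 33 ≤ 33, output 6 + 17 + 10 + 13 = 46.
The maximum output is 46; one optimal choice is welder, grinder, lathe, and borer.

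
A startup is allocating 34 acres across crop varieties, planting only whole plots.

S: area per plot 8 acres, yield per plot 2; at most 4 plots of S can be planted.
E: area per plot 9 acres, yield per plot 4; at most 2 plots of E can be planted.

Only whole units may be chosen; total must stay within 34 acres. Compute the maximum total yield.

This is a bounded integer knapsack.
Take 2×S and 2×E: area 34 ≤ 34, yield 2·2 + 2·4 = 12.
E has the best ratio (4/9) and is taken to its limit of 2; remaining capacity is filled optimally with the others.

12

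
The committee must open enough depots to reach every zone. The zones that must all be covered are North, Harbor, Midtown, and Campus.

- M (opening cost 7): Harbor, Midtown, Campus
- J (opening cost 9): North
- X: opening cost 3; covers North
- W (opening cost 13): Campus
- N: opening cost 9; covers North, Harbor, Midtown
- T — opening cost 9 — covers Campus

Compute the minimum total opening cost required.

10

This is an integer covering problem.
Choose M and X: together they cover North, Harbor, Midtown, Campus — every zone.
Total opening cost: 7 + 3 = 10.
No cover costs less than 10.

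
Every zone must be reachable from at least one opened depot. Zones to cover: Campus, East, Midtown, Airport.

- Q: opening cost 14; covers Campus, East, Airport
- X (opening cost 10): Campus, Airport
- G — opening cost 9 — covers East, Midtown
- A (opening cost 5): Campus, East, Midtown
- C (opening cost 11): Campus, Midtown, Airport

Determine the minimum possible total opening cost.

15

Choose X and A: together they cover Campus, East, Midtown, Airport — every zone.
Total opening cost: 10 + 5 = 15.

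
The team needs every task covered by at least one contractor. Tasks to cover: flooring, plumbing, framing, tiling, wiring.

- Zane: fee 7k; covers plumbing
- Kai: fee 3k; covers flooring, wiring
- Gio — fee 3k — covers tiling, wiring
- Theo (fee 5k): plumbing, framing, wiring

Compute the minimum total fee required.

11

Choose Kai, Gio, and Theo: together they cover flooring, plumbing, framing, tiling, wiring — every task.
Total fee: 3 + 3 + 5 = 11.
No cover costs less than 11.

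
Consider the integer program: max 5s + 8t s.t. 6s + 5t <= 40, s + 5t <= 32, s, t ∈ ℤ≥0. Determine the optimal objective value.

Relaxing integrality, the LP optimum is 56.64 at (s,t) = (1.6, 6.08), which is not an integer point.
(s,t)=(1,6): 6·1+5·6=36≤40, 1·1+5·6=31≤32, objective 53.
(s,t)=(2,5): 6·2+5·5=37≤40, 1·2+5·5=27≤32, objective 50.
(s,t)=(0,6): 6·0+5·6=30≤40, 1·0+5·6=30≤32, objective 48.
The best lattice point is (1,6), giving 53.

53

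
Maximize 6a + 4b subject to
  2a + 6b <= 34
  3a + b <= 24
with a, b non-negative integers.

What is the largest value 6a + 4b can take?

(a,b)=(7,3): 2·7+6·3=32≤34, 3·7+1·3=24≤24, objective 54.
(a,b)=(7,2): 2·7+6·2=26≤34, 3·7+1·2=23≤24, objective 50.
No feasible integer point exceeds 54.

54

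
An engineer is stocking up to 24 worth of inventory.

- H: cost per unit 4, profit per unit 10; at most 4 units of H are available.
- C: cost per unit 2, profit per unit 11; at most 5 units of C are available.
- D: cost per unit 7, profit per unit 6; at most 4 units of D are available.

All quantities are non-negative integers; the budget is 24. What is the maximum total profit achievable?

C has the best ratio (11/2); taking only C gives at most 5×11 = 55 (stopped by the supply cap of 5).
Mixing does better — 3×H and 5×C: cost 22 ≤ 24, profit 3·10 + 5·11 = 85.

85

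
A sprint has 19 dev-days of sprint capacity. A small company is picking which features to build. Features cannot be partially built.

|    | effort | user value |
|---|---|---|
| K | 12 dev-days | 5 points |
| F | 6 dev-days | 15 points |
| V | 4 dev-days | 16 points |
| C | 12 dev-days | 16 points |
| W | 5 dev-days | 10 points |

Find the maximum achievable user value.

41

This is a 0-1 knapsack instance.
Take F, V, and W: effort 6 + 4 + 5 = 15 ≤ 19, user value 15 + 16 + 10 = 41.
No other feasible combination does better.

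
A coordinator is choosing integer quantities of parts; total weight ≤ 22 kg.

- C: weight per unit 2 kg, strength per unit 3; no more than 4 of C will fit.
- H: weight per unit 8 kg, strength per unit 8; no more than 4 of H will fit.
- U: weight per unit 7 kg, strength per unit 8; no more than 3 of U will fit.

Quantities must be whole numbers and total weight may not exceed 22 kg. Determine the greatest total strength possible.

C has the best ratio (3/2); taking only C gives at most 4×3 = 12 (stopped by the supply cap of 4).
Mixing does better — 4×C and 2×U: weight 22 ≤ 22, strength 4·3 + 2·8 = 28.

28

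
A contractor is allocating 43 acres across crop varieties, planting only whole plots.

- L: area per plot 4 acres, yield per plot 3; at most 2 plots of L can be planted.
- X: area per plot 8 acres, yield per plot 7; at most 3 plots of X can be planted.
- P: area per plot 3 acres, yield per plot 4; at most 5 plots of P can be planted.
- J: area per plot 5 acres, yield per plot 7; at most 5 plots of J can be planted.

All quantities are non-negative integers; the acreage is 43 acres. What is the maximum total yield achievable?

55

J has the best ratio (7/5); taking only J gives at most 5×7 = 35 (stopped by the supply cap of 5).
Mixing does better — 5×P and 5×J: area 40 ≤ 43, yield 5·4 + 5·7 = 55.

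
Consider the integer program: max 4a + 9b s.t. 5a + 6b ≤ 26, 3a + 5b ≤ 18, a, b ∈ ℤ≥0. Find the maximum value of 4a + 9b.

31

The continuous relaxation peaks at (0, 3.6) with value 32.40; rounding to a feasible lattice point costs some objective.
(a,b)=(1,3): 5·1+6·3=23≤26, 3·1+5·3=18≤18, objective 31.
(a,b)=(0,3): 5·0+6·3=18≤26, 3·0+5·3=15≤18, objective 27.
(a,b)=(2,2): 5·2+6·2=22≤26, 3·2+5·2=16≤18, objective 26.
The best lattice point is (1,3), giving 31.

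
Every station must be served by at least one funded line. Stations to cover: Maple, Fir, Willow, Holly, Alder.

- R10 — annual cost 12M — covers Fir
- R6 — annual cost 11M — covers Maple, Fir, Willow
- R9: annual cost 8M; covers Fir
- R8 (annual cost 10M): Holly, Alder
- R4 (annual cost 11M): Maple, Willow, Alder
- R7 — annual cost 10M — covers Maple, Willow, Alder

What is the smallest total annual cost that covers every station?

This is an integer covering problem.
Choose R6 and R8: together they cover Maple, Fir, Willow, Holly, Alder — every station.
Total annual cost: 11 + 10 = 21.

21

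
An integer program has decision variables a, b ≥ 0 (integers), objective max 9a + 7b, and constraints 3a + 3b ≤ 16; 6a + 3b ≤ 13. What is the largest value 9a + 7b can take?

The continuous relaxation peaks at (0, 4.33) with value 30.33; rounding to a feasible lattice point costs some objective.
(a,b)=(0,4): 3·0+3·4=12≤16, 6·0+3·4=12≤13, objective 28.
(a,b)=(0,3): 3·0+3·3=9≤16, 6·0+3·3=9≤13, objective 21.
No feasible integer point exceeds 28.

28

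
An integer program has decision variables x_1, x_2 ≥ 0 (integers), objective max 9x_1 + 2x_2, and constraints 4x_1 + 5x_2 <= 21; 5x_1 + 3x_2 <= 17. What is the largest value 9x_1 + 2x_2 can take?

(x_1,x_2)=(3,0) is feasible, giving 27.
(x_1,x_2)=(2,1) is feasible, giving 20.
No feasible integer point exceeds 27.

27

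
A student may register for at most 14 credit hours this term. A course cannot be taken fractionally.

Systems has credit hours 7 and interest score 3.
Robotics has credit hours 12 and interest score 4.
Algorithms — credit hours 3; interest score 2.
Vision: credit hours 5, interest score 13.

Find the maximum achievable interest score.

Algorithms + Vision: credit hours 3 + 5 = 8 ≤ 14, interest score 2 + 13 = 15.
Systems + Vision: credit hours 7 + 5 = 12 ≤ 14, interest score 3 + 13 = 16.
Best is Systems and Vision with total interest score 16.

16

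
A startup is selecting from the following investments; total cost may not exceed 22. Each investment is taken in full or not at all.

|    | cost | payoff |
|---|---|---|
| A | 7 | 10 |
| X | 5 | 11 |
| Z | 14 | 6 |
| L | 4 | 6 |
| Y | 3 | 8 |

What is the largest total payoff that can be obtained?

35

Take A, X, L, and Y: cost 7 + 5 + 4 + 3 = 19 ≤ 22, payoff 10 + 11 + 6 + 8 = 35.
No other feasible combination does better.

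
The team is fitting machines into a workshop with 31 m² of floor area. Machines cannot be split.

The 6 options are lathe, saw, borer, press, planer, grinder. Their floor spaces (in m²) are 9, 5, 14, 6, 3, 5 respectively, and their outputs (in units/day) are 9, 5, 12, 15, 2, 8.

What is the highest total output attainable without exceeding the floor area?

40

Allowing fractional choices, the relaxed optimum would be about 42.1, but machines are indivisible.
lathe + saw + press + planer + grinder: floor space 9 + 5 + 6 + 3 + 5 = 28 ≤ 31, output 9 + 5 + 15 + 2 + 8 = 39.
saw + borer + press + grinder: floor space 5 + 14 + 6 + 5 = 30 ≤ 31, output 5 + 12 + 15 + 8 = 40.
lathe + saw + press + grinder: floor space 9 + 5 + 6 + 5 = 25 ≤ 31, output 9 + 5 + 15 + 8 = 37.
Best is saw, borer, press, and grinder with total output 40.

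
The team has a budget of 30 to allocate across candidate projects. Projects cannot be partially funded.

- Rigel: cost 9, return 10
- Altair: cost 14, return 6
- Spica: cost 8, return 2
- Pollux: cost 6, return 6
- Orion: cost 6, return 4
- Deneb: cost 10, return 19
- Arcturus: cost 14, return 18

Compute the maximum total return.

43

This is a 0-1 knapsack instance.
Allowing fractional choices, the relaxed optimum would be about 43.7, but projects are indivisible.
Pollux + Deneb + Arcturus: cost 6 + 10 + 14 = 30 ≤ 30, return 6 + 19 + 18 = 43.
Orion + Deneb + Arcturus: cost 6 + 10 + 14 = 30 ≤ 30, return 4 + 19 + 18 = 41.
Best is Pollux, Deneb, and Arcturus with total return 43.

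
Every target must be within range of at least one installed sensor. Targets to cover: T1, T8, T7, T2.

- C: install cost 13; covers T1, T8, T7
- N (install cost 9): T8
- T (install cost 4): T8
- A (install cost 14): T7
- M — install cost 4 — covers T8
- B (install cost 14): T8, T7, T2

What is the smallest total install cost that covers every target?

27

The greedy cost-per-new-target heuristic would pick T, C, and B for 31, but a cheaper cover exists.
Choose C and B: together they cover T1, T8, T7, T2 — every target.
Total install cost: 13 + 14 = 27.
No cover costs less than 27.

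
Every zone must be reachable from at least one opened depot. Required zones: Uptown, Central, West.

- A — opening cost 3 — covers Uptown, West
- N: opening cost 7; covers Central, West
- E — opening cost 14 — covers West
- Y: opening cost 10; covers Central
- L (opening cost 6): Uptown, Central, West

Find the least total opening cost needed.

The greedy cost-per-new-zone heuristic would pick A and L for 9, but a cheaper cover exists.
L alone covers Uptown, Central, West — every zone.
Total opening cost: 6.
No cover costs less than 6.

6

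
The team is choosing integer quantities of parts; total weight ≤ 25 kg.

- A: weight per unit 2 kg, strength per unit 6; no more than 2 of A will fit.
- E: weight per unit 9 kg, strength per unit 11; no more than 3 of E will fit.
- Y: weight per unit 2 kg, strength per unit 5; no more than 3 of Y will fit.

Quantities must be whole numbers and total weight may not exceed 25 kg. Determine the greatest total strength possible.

39

A has the best ratio (6/2); taking only A gives at most 2×6 = 12 (stopped by the supply cap of 2).
Mixing does better — 2×A, 2×E, and 1×Y: weight 24 ≤ 25, strength 2·6 + 2·11 + 1·5 = 39.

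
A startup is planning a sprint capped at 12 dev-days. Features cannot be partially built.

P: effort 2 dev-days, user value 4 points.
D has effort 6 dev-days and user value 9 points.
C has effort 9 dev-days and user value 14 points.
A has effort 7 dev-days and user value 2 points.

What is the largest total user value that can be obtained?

Allowing fractional choices, the relaxed optimum would be about 19.5, but features are indivisible.
C: effort 9 ≤ 12, user value 14.
P + C: effort 2 + 9 = 11 ≤ 12, user value 4 + 14 = 18.
P + D: effort 2 + 6 = 8 ≤ 12, user value 4 + 9 = 13.
Best is P and C with total user value 18.

18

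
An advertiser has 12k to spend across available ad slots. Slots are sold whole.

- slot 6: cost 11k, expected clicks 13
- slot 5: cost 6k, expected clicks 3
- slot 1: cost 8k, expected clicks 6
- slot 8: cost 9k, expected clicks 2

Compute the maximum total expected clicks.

This is an integer program with binary decision variables.
slot 1: cost 8 ≤ 12, expected clicks 6.
slot 6: cost 11 ≤ 12, expected clicks 13.
Best is slot 6 with total expected clicks 13.

13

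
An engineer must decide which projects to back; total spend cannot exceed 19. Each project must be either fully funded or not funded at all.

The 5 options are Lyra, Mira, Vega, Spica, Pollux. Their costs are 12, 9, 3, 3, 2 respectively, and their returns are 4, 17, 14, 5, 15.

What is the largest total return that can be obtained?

51

This is an integer program with binary decision variables.
Mira + Spica + Pollux: cost 9 + 3 + 2 = 14 ≤ 19, return 17 + 5 + 15 = 37.
Mira + Vega + Pollux: cost 9 + 3 + 2 = 14 ≤ 19, return 17 + 14 + 15 = 46.
Mira + Vega + Spica + Pollux: cost 9 + 3 + 3 + 2 = 17 ≤ 19, return 17 + 14 + 5 + 15 = 51.
Best is Mira, Vega, Spica, and Pollux with total return 51.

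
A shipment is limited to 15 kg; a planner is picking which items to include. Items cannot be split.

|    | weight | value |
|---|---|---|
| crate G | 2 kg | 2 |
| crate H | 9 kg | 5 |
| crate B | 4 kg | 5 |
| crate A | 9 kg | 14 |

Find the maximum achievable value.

21

Take crate G, crate B, and crate A: weight 2 + 4 + 9 = 15 ≤ 15, value 2 + 5 + 14 = 21.
No other feasible combination does better.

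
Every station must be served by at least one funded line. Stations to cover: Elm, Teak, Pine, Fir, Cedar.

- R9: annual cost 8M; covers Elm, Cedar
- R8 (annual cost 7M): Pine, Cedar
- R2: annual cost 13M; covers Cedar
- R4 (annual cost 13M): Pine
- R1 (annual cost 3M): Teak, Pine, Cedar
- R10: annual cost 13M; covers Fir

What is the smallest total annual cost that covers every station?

Choose R9, R1, and R10: together they cover Elm, Teak, Pine, Fir, Cedar — every station.
Total annual cost: 8 + 3 + 13 = 24.

24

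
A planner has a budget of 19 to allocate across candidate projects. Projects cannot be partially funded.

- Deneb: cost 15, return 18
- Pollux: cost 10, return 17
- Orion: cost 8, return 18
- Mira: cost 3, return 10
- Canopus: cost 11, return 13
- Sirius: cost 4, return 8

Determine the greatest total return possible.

Take Orion, Mira, and Sirius: cost 8 + 3 + 4 = 15 ≤ 19, return 18 + 10 + 8 = 36.
No other feasible combination does better.

36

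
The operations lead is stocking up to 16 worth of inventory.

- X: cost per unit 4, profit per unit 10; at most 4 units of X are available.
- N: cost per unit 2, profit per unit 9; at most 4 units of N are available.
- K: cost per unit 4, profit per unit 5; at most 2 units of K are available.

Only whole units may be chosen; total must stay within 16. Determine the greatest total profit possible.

56

N has the best ratio (9/2); taking only N gives at most 4×9 = 36 (stopped by the supply cap of 4).
Mixing does better — 2×X and 4×N: cost 16 ≤ 16, profit 2·10 + 4·9 = 56.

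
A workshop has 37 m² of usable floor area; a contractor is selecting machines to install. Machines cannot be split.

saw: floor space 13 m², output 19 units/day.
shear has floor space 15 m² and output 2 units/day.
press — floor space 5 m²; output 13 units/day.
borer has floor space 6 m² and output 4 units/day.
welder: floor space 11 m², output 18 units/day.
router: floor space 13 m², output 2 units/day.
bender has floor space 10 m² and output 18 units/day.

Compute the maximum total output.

Allowing fractional choices, the relaxed optimum would be about 65.1, but machines are indivisible.
saw + welder + bender: floor space 13 + 11 + 10 = 34 ≤ 37, output 19 + 18 + 18 = 55.
saw + press + borer + bender: floor space 13 + 5 + 6 + 10 = 34 ≤ 37, output 19 + 13 + 4 + 18 = 54.
Best is saw, welder, and bender with total output 55.

55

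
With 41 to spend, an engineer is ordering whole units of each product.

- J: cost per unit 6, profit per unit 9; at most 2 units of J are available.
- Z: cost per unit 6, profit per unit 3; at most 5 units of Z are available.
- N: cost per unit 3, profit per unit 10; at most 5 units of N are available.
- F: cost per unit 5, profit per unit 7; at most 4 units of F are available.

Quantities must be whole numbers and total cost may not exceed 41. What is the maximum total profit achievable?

N has the best ratio (10/3); taking only N gives at most 5×10 = 50 (stopped by the supply cap of 5).
Mixing does better — 1×J, 5×N, and 4×F: cost 41 ≤ 41, profit 1·9 + 5·10 + 4·7 = 87.

87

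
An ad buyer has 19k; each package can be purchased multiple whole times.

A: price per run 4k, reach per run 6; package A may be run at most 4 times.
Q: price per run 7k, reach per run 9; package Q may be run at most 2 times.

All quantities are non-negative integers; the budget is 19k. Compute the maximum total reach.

Take 3×A and 1×Q: price 19 ≤ 19, reach 3·6 + 1·9 = 27.
No other integer combination yields more.

27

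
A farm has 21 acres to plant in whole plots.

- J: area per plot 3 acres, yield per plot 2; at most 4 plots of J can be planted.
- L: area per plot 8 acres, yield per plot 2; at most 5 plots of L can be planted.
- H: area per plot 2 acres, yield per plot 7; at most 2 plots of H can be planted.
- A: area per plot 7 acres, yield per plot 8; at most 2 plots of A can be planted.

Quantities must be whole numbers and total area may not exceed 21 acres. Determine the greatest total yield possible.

H has the best ratio (7/2); taking only H gives at most 2×7 = 14 (stopped by the supply cap of 2).
Mixing does better — 1×J, 2×H, and 2×A: area 21 ≤ 21, yield 1·2 + 2·7 + 2·8 = 32.

32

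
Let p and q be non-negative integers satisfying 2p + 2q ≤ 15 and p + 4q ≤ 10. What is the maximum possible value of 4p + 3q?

(p,q)=(7,0): 2·7+2·0=14≤15, 1·7+4·0=7≤10, objective 28.
(p,q)=(6,1): 2·6+2·1=14≤15, 1·6+4·1=10≤10, objective 27.
(p,q)=(6,0): 2·6+2·0=12≤15, 1·6+4·0=6≤10, objective 24.
No feasible integer point exceeds 28.

28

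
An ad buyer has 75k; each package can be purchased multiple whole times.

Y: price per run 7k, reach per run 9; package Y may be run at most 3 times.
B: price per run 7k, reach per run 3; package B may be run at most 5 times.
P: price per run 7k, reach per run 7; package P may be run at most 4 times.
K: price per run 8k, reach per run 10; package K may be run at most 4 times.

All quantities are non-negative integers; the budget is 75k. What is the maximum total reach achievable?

88

3×Y, 3×P, and 4×K: price 74 ≤ 75, reach 3·9 + 3·7 + 4·10 = 88.
2×Y, 4×P, and 4×K: price 74 ≤ 75, reach 2·9 + 4·7 + 4·10 = 86.
Best is 88.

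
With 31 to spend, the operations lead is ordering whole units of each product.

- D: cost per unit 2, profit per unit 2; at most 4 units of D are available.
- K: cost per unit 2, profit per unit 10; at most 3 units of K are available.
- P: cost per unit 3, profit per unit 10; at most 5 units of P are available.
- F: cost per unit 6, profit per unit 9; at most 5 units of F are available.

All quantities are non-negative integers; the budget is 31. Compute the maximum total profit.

93

K has the best ratio (10/2); taking only K gives at most 3×10 = 30 (stopped by the supply cap of 3).
Mixing does better — 2×D, 3×K, 5×P, and 1×F: cost 31 ≤ 31, profit 2·2 + 3·10 + 5·10 + 1·9 = 93.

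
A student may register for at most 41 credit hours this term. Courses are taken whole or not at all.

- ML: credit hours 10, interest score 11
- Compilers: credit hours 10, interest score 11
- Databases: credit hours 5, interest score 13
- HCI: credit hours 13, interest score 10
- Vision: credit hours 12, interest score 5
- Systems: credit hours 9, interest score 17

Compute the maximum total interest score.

52

Compilers + Databases + HCI + Systems: credit hours 10 + 5 + 13 + 9 = 37 ≤ 41, interest score 11 + 13 + 10 + 17 = 51.
ML + Databases + HCI + Systems: credit hours 10 + 5 + 13 + 9 = 37 ≤ 41, interest score 11 + 13 + 10 + 17 = 51.
ML + Compilers + Databases + Systems: credit hours 10 + 10 + 5 + 9 = 34 ≤ 41, interest score 11 + 11 + 13 + 17 = 52.
Best is ML, Compilers, Databases, and Systems with total interest score 52.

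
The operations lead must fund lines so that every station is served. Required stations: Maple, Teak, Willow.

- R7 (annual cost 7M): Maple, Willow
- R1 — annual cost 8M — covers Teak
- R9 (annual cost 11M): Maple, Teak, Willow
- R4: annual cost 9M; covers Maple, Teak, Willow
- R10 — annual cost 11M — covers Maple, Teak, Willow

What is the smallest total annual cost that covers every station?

R4 alone covers Maple, Teak, Willow — every station.
Total annual cost: 9.
No cover costs less than 9.

9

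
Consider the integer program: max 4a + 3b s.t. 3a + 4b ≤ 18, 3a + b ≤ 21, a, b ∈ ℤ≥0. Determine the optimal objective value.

(a,b)=(6,0): 3·6+4·0=18≤18, 3·6+1·0=18≤21, objective 24.
(a,b)=(5,0): 3·5+4·0=15≤18, 3·5+1·0=15≤21, objective 20.
Maximum is 24 at (a,b)=(6,0).

24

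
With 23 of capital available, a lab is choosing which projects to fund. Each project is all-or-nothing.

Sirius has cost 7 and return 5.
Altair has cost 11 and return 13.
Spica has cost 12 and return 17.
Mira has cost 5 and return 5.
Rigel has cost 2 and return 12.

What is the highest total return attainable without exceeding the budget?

34

Treat it as a binary knapsack problem.
Allowing fractional choices, the relaxed optimum would be about 39.6, but projects are indivisible.
Altair + Mira + Rigel: cost 11 + 5 + 2 = 18 ≤ 23, return 13 + 5 + 12 = 30.
Spica + Mira + Rigel: cost 12 + 5 + 2 = 19 ≤ 23, return 17 + 5 + 12 = 34.
Sirius + Spica + Rigel: cost 7 + 12 + 2 = 21 ≤ 23, return 5 + 17 + 12 = 34.
The maximum return is 34; one optimal choice is Spica, Mira, and Rigel.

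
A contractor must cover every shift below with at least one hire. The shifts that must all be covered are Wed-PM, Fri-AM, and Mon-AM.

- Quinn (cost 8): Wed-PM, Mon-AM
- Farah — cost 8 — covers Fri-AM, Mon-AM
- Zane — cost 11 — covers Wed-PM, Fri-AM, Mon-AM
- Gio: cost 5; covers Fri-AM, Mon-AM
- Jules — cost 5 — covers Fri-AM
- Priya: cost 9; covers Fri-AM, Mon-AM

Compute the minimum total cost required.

This is a weighted set-cover instance.
The greedy cost-per-new-shift heuristic would pick Gio and Quinn for 13, but a cheaper cover exists.
Zane alone covers Wed-PM, Fri-AM, Mon-AM — every shift.
Total cost: 11.
No cover costs less than 11.

11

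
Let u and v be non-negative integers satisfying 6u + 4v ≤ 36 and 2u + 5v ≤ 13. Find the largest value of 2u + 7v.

(u,v)=(1,2): 6·1+4·2=14≤36, 2·1+5·2=12≤13, objective 16.
(u,v)=(0,2): 6·0+4·2=8≤36, 2·0+5·2=10≤13, objective 14.
(u,v)=(2,1): 6·2+4·1=16≤36, 2·2+5·1=9≤13, objective 11.
(u,v)=(1,1): 6·1+4·1=10≤36, 2·1+5·1=7≤13, objective 9.
The best lattice point is (1,2), giving 16.

16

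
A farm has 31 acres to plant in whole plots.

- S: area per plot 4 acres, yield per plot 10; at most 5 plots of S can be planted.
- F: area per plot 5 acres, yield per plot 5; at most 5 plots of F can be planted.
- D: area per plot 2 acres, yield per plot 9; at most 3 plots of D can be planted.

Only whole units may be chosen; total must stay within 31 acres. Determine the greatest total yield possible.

5×S and 3×D: area 26 ≤ 31, yield 5·10 + 3·9 = 77.
5×S, 1×F, and 3×D: area 31 ≤ 31, yield 5·10 + 1·5 + 3·9 = 82.
Best is 82.

82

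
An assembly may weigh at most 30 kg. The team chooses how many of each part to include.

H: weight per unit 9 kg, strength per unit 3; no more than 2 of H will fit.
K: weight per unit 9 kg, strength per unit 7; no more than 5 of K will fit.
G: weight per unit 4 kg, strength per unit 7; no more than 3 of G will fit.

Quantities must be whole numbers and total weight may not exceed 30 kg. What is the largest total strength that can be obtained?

2×K and 3×G: weight 30 ≤ 30, strength 2·7 + 3·7 = 35.
1×H, 1×K, and 3×G: weight 30 ≤ 30, strength 1·3 + 1·7 + 3·7 = 31.
Best is 35.

35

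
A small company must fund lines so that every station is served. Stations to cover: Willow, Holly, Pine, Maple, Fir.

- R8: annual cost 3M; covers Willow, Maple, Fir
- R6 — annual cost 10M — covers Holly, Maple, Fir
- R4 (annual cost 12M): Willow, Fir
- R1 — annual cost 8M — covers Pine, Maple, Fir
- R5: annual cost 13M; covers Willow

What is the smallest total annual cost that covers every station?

Choose R8, R6, and R1: together they cover Willow, Holly, Pine, Maple, Fir — every station.
Total annual cost: 3 + 10 + 8 = 21.

21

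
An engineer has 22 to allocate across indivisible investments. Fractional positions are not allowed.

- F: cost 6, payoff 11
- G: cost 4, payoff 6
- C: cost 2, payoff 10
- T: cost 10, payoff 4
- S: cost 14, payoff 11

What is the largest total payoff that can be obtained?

32

F + C + S: cost 6 + 2 + 14 = 22 ≤ 22, payoff 11 + 10 + 11 = 32.
F + G + C + T: cost 6 + 4 + 2 + 10 = 22 ≤ 22, payoff 11 + 6 + 10 + 4 = 31.
Best is F, C, and S with total payoff 32.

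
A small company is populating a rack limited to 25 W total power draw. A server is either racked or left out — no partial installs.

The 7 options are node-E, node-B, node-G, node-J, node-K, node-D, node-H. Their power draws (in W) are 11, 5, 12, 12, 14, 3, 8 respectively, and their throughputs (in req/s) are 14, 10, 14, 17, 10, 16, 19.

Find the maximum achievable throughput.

52

node-J + node-D + node-H: power draw 12 + 3 + 8 = 23 ≤ 25, throughput 17 + 16 + 19 = 52.
node-E + node-D + node-H: power draw 11 + 3 + 8 = 22 ≤ 25, throughput 14 + 16 + 19 = 49.
node-G + node-D + node-H: power draw 12 + 3 + 8 = 23 ≤ 25, throughput 14 + 16 + 19 = 49.
Best is node-J, node-D, and node-H with total throughput 52.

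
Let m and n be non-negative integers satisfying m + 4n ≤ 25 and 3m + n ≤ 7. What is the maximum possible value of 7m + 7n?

42

(m,n)=(0,6): 1·0+4·6=24≤25, 3·0+1·6=6≤7, objective 42.
(m,n)=(0,5): 1·0+4·5=20≤25, 3·0+1·5=5≤7, objective 35.
The best lattice point is (0,6), giving 42.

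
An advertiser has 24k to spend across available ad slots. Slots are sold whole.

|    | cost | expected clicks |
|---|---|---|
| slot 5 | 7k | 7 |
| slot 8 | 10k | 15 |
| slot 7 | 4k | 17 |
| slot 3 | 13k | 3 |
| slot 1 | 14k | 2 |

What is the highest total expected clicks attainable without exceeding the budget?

Allowing fractional choices, the relaxed optimum would be about 39.7, but ad slots are indivisible.
slot 8 + slot 7: cost 10 + 4 = 14 ≤ 24, expected clicks 15 + 17 = 32.
slot 5 + slot 8 + slot 7: cost 7 + 10 + 4 = 21 ≤ 24, expected clicks 7 + 15 + 17 = 39.
Best is slot 5, slot 8, and slot 7 with total expected clicks 39.

39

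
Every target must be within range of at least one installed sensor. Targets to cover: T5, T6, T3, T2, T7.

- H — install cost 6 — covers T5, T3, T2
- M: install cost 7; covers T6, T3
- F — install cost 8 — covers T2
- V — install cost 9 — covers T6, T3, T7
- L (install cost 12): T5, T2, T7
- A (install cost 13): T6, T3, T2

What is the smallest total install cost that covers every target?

Choose H and V: together they cover T5, T6, T3, T2, T7 — every target.
Total install cost: 6 + 9 = 15.
No cover costs less than 15.

15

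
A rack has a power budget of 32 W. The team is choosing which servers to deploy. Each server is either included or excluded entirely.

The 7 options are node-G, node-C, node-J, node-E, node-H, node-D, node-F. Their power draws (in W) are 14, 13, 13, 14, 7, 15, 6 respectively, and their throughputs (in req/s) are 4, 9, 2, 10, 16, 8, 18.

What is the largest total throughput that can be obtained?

44

Allowing fractional choices, the relaxed optimum would be about 47.5, but servers are indivisible.
node-C + node-H + node-F: power draw 13 + 7 + 6 = 26 ≤ 32, throughput 9 + 16 + 18 = 43.
node-E + node-H + node-F: power draw 14 + 7 + 6 = 27 ≤ 32, throughput 10 + 16 + 18 = 44.
Best is node-E, node-H, and node-F with total throughput 44.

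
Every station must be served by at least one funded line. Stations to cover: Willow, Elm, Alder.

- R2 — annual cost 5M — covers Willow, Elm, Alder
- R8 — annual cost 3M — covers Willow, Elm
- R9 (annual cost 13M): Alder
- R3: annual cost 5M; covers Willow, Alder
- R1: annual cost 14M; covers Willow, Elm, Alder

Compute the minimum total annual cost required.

The greedy cost-per-new-station heuristic would pick R8 and R2 for 8, but a cheaper cover exists.
R2 alone covers Willow, Elm, Alder — every station.
Total annual cost: 5.
No cover costs less than 5.

5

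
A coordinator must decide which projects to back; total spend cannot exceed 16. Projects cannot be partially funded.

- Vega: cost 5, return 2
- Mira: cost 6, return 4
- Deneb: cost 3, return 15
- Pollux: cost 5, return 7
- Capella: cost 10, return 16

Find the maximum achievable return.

31

Treat it as a binary knapsack problem.
Mira + Deneb + Pollux: cost 6 + 3 + 5 = 14 ≤ 16, return 4 + 15 + 7 = 26.
Deneb + Capella: cost 3 + 10 = 13 ≤ 16, return 15 + 16 = 31.
Best is Deneb and Capella with total return 31.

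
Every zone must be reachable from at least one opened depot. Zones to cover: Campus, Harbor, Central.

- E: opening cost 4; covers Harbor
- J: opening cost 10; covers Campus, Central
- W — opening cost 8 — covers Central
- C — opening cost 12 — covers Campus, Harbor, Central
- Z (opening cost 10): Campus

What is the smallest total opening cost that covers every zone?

12

The greedy cost-per-new-zone heuristic would pick E and J for 14, but a cheaper cover exists.
C alone covers Campus, Harbor, Central — every zone.
Total opening cost: 12.
No cover costs less than 12.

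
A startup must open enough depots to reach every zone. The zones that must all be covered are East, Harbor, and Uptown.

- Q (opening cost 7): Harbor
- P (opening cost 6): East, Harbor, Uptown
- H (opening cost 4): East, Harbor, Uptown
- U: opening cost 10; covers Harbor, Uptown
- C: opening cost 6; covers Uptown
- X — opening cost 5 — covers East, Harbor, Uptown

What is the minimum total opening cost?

H alone covers East, Harbor, Uptown — every zone.
Total opening cost: 4.

4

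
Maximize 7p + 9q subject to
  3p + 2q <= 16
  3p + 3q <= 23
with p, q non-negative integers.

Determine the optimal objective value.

Relaxing integrality, the LP optimum is 69.00 at (p,q) = (0, 7.67), which is not an integer point.
(p,q)=(0,7): 3·0+2·7=14≤16, 3·0+3·7=21≤23, objective 63.
(p,q)=(1,6): 3·1+2·6=15≤16, 3·1+3·6=21≤23, objective 61.
(p,q)=(0,6): 3·0+2·6=12≤16, 3·0+3·6=18≤23, objective 54.
The best lattice point is (0,7), giving 63.

63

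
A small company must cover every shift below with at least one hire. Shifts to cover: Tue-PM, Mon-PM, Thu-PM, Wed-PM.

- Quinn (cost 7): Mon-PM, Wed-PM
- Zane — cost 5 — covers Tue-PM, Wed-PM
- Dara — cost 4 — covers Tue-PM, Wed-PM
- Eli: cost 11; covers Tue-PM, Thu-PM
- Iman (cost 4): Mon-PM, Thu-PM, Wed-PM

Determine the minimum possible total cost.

8

This is an integer covering problem.
Choose Dara and Iman: together they cover Tue-PM, Mon-PM, Thu-PM, Wed-PM — every shift.
Total cost: 4 + 4 = 8.
No cover costs less than 8.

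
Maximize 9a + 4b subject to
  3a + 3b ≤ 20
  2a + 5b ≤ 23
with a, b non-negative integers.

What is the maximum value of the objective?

The continuous relaxation peaks at (6.67, 0) with value 60.00; rounding to a feasible lattice point costs some objective.
(a,b)=(6,0): 3·6+3·0=18≤20, 2·6+5·0=12≤23, objective 54.
(a,b)=(5,1): 3·5+3·1=18≤20, 2·5+5·1=15≤23, objective 49.
The best lattice point is (6,0), giving 54.

54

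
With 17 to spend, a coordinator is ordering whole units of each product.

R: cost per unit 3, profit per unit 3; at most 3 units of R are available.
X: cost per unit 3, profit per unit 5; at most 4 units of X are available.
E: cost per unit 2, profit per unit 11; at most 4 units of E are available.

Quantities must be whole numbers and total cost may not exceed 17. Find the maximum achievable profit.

1×R, 2×X, and 4×E: cost 17 ≤ 17, profit 1·3 + 2·5 + 4·11 = 57.
3×X and 4×E: cost 17 ≤ 17, profit 3·5 + 4·11 = 59.
Best is 59.

59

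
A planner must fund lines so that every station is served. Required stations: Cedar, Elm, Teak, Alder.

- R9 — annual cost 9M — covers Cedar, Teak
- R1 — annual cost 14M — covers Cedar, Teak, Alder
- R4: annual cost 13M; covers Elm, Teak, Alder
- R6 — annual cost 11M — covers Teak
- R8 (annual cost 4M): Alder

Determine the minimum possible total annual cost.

22

The greedy cost-per-new-station heuristic would pick R8, R9, and R4 for 26, but a cheaper cover exists.
Choose R9 and R4: together they cover Cedar, Elm, Teak, Alder — every station.
Total annual cost: 9 + 13 = 22.
No cover costs less than 22.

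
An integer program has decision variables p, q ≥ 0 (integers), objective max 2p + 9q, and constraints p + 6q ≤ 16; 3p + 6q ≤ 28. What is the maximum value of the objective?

26

(p,q)=(4,2): 1·4+6·2=16≤16, 3·4+6·2=24≤28, objective 26.
(p,q)=(3,2): 1·3+6·2=15≤16, 3·3+6·2=21≤28, objective 24.
(p,q)=(7,1): 1·7+6·1=13≤16, 3·7+6·1=27≤28, objective 23.
(p,q)=(6,1): 1·6+6·1=12≤16, 3·6+6·1=24≤28, objective 21.
The best lattice point is (4,2), giving 26.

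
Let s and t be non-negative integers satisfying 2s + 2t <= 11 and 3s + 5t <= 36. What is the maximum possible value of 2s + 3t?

15

(s,t)=(0,5) is feasible, giving 15.
(s,t)=(1,4) is feasible, giving 14.
No feasible integer point exceeds 15.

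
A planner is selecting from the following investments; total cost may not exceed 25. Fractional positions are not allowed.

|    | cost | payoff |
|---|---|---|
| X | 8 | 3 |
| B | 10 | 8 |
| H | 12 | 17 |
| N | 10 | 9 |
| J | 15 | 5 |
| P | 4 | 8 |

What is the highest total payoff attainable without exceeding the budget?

Allowing fractional choices, the relaxed optimum would be about 33.1, but investments are indivisible.
H + N: cost 12 + 10 = 22 ≤ 25, payoff 17 + 9 = 26.
X + H + P: cost 8 + 12 + 4 = 24 ≤ 25, payoff 3 + 17 + 8 = 28.
H + P: cost 12 + 4 = 16 ≤ 25, payoff 17 + 8 = 25.
Best is X, H, and P with total payoff 28.

28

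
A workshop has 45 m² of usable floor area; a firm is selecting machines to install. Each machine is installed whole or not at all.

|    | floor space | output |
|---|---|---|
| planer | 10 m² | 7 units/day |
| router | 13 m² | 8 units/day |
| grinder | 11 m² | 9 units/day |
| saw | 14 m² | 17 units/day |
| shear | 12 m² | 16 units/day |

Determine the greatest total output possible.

planer + saw + shear: floor space 10 + 14 + 12 = 36 ≤ 45, output 7 + 17 + 16 = 40.
grinder + saw + shear: floor space 11 + 14 + 12 = 37 ≤ 45, output 9 + 17 + 16 = 42.
router + saw + shear: floor space 13 + 14 + 12 = 39 ≤ 45, output 8 + 17 + 16 = 41.
Best is grinder, saw, and shear with total output 42.

42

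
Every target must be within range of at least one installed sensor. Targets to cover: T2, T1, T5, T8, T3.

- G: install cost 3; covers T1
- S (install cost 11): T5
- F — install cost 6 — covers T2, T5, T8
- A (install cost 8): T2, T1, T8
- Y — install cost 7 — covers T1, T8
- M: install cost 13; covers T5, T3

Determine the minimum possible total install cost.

21

Choose A and M: together they cover T2, T1, T5, T8, T3 — every target.
Total install cost: 8 + 13 = 21.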